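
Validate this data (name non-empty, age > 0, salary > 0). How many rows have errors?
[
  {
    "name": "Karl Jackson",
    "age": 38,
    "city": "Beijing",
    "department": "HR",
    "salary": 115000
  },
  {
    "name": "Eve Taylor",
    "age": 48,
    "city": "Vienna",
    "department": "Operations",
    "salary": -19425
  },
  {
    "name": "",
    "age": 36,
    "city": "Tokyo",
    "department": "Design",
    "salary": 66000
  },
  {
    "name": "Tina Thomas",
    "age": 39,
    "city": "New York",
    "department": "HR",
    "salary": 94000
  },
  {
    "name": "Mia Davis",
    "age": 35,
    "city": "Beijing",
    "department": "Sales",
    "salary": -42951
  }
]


Validating 5 records:
Rules: name non-empty, age > 0, salary > 0

  Row 1 (Karl Jackson): OK
  Row 2 (Eve Taylor): negative salary: -19425
  Row 3 (???): empty name
  Row 4 (Tina Thomas): OK
  Row 5 (Mia Davis): negative salary: -42951

Total errors: 3

3 errors


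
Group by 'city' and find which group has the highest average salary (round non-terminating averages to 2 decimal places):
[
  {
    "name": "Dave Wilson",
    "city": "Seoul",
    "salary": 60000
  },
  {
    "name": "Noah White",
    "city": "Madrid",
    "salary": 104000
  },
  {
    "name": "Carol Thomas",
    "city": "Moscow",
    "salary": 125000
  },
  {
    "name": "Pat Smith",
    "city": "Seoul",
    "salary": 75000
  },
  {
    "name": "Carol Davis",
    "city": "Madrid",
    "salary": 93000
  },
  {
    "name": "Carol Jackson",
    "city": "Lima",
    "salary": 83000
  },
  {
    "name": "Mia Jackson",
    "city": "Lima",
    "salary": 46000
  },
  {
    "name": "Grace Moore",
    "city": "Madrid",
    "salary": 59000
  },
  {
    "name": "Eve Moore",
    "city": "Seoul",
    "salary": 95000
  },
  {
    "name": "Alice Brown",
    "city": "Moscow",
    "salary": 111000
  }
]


Group by: city

Groups:
  Lima: 2 people, avg salary = 129000/2 = $64500
  Madrid: 3 people, avg salary = 256000/3 ≈ $85333.33
  Moscow: 2 people, avg salary = 236000/2 = $118000
  Seoul: 3 people, avg salary = 230000/3 ≈ $76666.67

Highest average salary: Moscow ($118000)

Moscow ($118000)


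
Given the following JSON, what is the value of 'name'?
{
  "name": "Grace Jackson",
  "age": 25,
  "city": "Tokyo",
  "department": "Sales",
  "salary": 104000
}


Looking up field 'name'
Value: Grace Jackson

Grace Jackson


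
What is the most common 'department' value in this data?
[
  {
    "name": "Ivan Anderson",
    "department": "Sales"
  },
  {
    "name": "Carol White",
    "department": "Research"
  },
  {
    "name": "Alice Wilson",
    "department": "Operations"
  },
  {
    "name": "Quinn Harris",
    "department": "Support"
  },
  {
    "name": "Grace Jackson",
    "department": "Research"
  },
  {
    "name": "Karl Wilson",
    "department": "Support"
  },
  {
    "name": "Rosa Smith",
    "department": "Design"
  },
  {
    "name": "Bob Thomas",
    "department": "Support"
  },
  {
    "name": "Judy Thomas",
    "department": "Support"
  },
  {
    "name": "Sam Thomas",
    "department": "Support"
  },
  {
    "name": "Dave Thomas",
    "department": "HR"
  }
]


Counting 'department' values across 11 records:

  Support: 5 #####
  Research: 2 ##
  Sales: 1 #
  Operations: 1 #
  Design: 1 #
  HR: 1 #

Most common: Support (5 times)

Support (5 times)


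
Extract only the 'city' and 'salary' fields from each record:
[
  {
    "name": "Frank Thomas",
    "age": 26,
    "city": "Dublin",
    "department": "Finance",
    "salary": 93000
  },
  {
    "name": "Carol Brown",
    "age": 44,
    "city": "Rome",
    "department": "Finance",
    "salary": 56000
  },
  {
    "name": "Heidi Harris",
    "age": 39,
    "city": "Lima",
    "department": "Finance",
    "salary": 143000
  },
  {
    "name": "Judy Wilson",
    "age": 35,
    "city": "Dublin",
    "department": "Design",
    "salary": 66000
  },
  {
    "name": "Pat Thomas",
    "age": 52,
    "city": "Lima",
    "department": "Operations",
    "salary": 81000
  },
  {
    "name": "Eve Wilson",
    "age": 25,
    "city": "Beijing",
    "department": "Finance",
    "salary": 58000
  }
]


Original: 6 records with fields: name, age, city, department, salary
Keep: ['city', 'salary']
Drop: ['name', 'age', 'department']
Result: 6 records, 2 fields each

[
  {
    "city": "Dublin",
    "salary": 93000
  },
  {
    "city": "Rome",
    "salary": 56000
  },
  {
    "city": "Lima",
    "salary": 143000
  },
  {
    "city": "Dublin",
    "salary": 66000
  },
  {
    "city": "Lima",
    "salary": 81000
  },
  {
    "city": "Beijing",
    "salary": 58000
  }
]


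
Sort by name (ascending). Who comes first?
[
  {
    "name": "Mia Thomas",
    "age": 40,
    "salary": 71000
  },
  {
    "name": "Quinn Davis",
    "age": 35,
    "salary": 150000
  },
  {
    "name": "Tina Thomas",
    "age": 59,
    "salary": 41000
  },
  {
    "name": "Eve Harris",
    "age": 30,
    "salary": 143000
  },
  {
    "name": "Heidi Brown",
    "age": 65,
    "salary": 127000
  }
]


Sort by: name (ascending)

Sorted order:
  1. Eve Harris (name = Eve Harris)
  2. Heidi Brown (name = Heidi Brown)
  3. Mia Thomas (name = Mia Thomas)
  4. Quinn Davis (name = Quinn Davis)
  5. Tina Thomas (name = Tina Thomas)

First: Eve Harris

Eve Harris


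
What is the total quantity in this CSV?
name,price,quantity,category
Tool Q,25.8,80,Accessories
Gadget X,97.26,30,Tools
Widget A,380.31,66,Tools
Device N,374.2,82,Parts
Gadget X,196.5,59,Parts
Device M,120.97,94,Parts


Computing total quantity:
Values: [80, 30, 66, 82, 59, 94]
Sum = 411

411


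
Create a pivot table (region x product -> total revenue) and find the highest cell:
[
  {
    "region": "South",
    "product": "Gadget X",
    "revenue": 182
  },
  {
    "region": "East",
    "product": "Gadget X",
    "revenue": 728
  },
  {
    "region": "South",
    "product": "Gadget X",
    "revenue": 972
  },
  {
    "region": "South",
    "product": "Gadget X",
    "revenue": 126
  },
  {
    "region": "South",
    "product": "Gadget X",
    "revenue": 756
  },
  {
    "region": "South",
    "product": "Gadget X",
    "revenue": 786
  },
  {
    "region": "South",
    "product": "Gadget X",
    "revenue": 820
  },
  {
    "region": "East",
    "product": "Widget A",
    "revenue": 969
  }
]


Pivot: region (rows) x product (columns) -> total revenue

     Gadget X      Widget A    
East           728           969  
South         3642             0  

Highest: South / Gadget X = $3642

South / Gadget X = $3642


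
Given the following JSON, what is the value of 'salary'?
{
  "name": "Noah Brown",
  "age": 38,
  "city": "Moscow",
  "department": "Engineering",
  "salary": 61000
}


Looking up field 'salary'
Value: 61000

61000


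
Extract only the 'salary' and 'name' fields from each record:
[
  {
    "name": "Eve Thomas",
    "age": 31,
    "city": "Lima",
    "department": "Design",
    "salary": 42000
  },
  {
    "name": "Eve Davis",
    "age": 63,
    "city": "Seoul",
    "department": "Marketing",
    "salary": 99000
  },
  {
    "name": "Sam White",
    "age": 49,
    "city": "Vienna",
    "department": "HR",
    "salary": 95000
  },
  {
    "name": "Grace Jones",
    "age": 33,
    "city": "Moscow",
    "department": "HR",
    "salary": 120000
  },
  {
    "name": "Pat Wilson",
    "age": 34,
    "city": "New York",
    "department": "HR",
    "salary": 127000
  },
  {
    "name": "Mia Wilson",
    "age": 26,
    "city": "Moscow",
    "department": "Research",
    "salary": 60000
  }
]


Original: 6 records with fields: name, age, city, department, salary
Keep: ['salary', 'name']
Drop: ['age', 'city', 'department']
Result: 6 records, 2 fields each

[
  {
    "salary": 42000,
    "name": "Eve Thomas"
  },
  {
    "salary": 99000,
    "name": "Eve Davis"
  },
  {
    "salary": 95000,
    "name": "Sam White"
  },
  {
    "salary": 120000,
    "name": "Grace Jones"
  },
  {
    "salary": 127000,
    "name": "Pat Wilson"
  },
  {
    "salary": 60000,
    "name": "Mia Wilson"
  }
]


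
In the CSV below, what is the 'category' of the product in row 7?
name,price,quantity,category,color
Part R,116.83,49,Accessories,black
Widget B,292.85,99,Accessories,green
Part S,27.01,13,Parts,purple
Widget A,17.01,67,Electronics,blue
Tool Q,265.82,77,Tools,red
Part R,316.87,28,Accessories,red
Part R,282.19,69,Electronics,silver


Query: Row 7 ('Part R'), column 'category'
Value: Electronics

Electronics


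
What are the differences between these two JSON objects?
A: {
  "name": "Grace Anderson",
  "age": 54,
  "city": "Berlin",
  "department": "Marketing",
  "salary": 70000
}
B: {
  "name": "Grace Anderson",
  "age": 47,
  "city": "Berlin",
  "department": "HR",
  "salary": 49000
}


Comparing each field (in key order):
  name: same
  age: DIFFERENT
  city: same
  department: DIFFERENT
  salary: DIFFERENT
Differences:
  age: 54 -> 47
  department: Marketing -> HR
  salary: 70000 -> 49000

3 field(s) changed

3 changes: age, department, salary


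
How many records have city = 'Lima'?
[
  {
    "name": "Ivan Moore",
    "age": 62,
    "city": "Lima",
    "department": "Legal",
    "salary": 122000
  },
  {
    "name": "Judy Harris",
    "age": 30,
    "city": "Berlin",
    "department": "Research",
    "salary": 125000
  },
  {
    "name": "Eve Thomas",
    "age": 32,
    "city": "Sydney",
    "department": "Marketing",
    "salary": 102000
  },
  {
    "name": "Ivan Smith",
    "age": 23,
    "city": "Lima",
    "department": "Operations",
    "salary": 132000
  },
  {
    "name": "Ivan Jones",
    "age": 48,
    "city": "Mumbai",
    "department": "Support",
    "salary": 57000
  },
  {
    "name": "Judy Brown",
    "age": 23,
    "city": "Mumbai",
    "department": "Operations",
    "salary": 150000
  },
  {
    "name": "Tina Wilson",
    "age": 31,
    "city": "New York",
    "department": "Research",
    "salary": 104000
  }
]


Data: 7 records
Condition: city = 'Lima'

Checking each record:
  Ivan Moore: Lima MATCH
  Judy Harris: Berlin
  Eve Thomas: Sydney
  Ivan Smith: Lima MATCH
  Ivan Jones: Mumbai
  Judy Brown: Mumbai
  Tina Wilson: New York

Count: 2

2


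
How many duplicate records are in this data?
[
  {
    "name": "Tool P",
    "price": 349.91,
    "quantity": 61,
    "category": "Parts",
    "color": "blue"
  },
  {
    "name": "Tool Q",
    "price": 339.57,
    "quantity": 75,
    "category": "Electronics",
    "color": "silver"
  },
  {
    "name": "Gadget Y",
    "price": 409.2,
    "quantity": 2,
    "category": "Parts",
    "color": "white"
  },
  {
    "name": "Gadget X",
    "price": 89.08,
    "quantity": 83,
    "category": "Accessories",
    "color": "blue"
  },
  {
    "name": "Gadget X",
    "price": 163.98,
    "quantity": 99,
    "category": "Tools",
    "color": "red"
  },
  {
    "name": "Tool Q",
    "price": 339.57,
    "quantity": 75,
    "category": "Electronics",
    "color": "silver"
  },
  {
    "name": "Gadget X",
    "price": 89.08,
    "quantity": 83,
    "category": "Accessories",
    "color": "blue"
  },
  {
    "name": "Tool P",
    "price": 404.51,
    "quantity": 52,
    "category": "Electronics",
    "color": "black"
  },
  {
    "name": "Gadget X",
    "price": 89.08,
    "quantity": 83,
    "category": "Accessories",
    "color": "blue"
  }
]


Checking 9 records for duplicates:

  Row 1: Tool P ($349.91, qty 61)
  Row 2: Tool Q ($339.57, qty 75)
  Row 3: Gadget Y ($409.2, qty 2)
  Row 4: Gadget X ($89.08, qty 83)
  Row 5: Gadget X ($163.98, qty 99)
  Row 6: Tool Q ($339.57, qty 75) <-- DUPLICATE
  Row 7: Gadget X ($89.08, qty 83) <-- DUPLICATE
  Row 8: Tool P ($404.51, qty 52)
  Row 9: Gadget X ($89.08, qty 83) <-- DUPLICATE

Duplicates found: 3
Unique records: 6

3 duplicates, 6 unique


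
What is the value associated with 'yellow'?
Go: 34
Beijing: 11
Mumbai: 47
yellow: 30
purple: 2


Looking up key 'yellow'
Value: 30

30


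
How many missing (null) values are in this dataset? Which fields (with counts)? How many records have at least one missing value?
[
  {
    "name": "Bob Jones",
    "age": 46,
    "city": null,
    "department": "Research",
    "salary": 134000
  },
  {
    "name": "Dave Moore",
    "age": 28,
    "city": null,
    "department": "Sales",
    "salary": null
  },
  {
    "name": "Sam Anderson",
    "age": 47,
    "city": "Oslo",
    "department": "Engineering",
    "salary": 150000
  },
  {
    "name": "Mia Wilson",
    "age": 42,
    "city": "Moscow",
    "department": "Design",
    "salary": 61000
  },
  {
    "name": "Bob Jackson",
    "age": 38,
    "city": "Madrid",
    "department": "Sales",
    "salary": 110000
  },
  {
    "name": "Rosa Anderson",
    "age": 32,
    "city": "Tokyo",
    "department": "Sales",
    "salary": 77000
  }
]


Checking for missing (null) values in 6 records:

  Bob Jones: city
  Dave Moore: city, salary
  Sam Anderson: complete
  Mia Wilson: complete
  Bob Jackson: complete
  Rosa Anderson: complete

Per field:
  name: 0 missing
  age: 0 missing
  city: 2 missing
  department: 0 missing
  salary: 1 missing

Total missing values: 3
Records with any missing: 2

3 missing values (city: 2, salary: 1); 2 incomplete records


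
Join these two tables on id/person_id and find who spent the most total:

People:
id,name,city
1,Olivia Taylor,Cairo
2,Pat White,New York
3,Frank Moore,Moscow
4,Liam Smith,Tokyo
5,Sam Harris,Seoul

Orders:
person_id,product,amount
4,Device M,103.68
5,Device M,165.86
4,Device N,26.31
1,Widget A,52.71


Join on: people.id = orders.person_id

Joined rows:
  Liam Smith (Tokyo) bought Device M for $103.68
  Sam Harris (Seoul) bought Device M for $165.86
  Liam Smith (Tokyo) bought Device N for $26.31
  Olivia Taylor (Cairo) bought Widget A for $52.71

Total per person:
  Sam Harris: $165.86
  Liam Smith: $129.99
  Olivia Taylor: $52.71

Top spender: Sam Harris ($165.86)

Sam Harris ($165.86)


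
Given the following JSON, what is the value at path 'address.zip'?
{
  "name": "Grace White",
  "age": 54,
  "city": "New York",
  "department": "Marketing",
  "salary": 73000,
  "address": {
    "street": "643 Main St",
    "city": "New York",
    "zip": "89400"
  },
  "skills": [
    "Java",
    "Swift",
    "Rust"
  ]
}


Query: address.zip
Path: address -> zip
Value: 89400

89400


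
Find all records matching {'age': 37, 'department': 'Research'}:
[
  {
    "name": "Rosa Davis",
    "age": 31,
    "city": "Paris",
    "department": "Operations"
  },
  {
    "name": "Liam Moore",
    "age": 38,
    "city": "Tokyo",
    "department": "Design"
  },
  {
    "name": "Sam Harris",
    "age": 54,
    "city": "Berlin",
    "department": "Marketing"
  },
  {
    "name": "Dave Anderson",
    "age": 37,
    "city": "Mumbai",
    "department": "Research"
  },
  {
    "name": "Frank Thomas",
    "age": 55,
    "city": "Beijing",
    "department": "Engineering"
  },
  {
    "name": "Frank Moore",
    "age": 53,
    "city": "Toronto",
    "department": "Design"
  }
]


Search criteria: {'age': 37, 'department': 'Research'}

Checking 6 records:
  Rosa Davis: {age: 31, department: Operations}
  Liam Moore: {age: 38, department: Design}
  Sam Harris: {age: 54, department: Marketing}
  Dave Anderson: {age: 37, department: Research} <-- MATCH
  Frank Thomas: {age: 55, department: Engineering}
  Frank Moore: {age: 53, department: Design}

Matches: ["Dave Anderson"]

["Dave Anderson"]


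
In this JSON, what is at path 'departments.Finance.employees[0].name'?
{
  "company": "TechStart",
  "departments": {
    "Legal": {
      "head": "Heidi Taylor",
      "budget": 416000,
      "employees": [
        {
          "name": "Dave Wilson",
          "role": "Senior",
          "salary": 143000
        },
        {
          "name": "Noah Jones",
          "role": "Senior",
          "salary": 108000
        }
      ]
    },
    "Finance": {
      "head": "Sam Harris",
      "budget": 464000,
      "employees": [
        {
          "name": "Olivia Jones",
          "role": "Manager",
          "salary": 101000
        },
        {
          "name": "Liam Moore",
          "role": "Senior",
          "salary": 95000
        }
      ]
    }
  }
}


Path: departments.Finance.employees[0].name

Navigate:
  -> departments
  -> Finance
  -> employees[0].name = 'Olivia Jones'

Olivia Jones


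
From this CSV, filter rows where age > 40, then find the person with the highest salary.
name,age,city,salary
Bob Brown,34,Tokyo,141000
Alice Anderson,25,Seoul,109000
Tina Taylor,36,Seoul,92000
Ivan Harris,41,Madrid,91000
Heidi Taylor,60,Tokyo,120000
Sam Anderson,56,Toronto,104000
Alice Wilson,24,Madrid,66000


Filter: age > 40
Sort by: salary (descending)

Filtered records (3):
  Heidi Taylor, age 60, salary $120000
  Sam Anderson, age 56, salary $104000
  Ivan Harris, age 41, salary $91000

Highest salary: Heidi Taylor ($120000)

Heidi Taylor


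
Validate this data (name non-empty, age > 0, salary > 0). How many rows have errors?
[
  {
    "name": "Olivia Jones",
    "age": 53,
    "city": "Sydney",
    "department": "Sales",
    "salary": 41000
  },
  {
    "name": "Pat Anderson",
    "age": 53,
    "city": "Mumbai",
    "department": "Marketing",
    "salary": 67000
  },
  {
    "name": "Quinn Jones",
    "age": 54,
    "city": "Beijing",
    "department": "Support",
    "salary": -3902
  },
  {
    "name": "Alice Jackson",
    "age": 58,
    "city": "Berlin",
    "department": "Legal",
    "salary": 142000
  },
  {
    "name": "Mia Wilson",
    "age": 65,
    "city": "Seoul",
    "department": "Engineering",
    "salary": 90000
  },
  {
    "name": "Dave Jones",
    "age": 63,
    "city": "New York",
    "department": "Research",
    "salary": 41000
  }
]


Validating 6 records:
Rules: name non-empty, age > 0, salary > 0

  Row 1 (Olivia Jones): OK
  Row 2 (Pat Anderson): OK
  Row 3 (Quinn Jones): negative salary: -3902
  Row 4 (Alice Jackson): OK
  Row 5 (Mia Wilson): OK
  Row 6 (Dave Jones): OK

Total errors: 1

1 errors


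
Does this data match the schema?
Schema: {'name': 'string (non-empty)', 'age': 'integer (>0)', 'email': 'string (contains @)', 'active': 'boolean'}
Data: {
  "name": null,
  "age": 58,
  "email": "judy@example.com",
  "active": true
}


Validating each field against schema:
  name: FAIL (null is not a string)
  age: OK (positive integer)
  email: OK (string with @)
  active: OK (boolean)

Result: INVALID (1 error: name)

INVALID (1 error: name)


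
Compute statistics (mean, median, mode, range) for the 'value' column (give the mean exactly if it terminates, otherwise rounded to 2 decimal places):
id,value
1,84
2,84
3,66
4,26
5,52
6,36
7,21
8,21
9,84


Data: [84, 84, 66, 26, 52, 36, 21, 21, 84]
Count: 9
Sum: 474
Mean: 474/9 ≈ 52.67 (rounded to 2 decimal places)
Sorted: [21, 21, 26, 36, 52, 66, 84, 84, 84]
Median: 52.0
Mode: 84 (3 times)
Range: 84 - 21 = 63
Min: 21, Max: 84

mean≈52.67, median=52.0, mode=84, range=63


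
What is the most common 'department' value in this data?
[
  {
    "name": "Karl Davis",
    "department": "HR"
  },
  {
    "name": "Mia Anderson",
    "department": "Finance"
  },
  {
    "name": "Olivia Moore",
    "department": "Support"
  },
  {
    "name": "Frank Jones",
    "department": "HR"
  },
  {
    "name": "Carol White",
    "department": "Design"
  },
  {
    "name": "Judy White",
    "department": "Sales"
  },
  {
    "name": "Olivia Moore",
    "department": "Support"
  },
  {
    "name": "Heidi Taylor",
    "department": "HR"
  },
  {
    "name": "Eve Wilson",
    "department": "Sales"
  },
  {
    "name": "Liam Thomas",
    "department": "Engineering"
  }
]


Counting 'department' values across 10 records:

  HR: 3 ###
  Support: 2 ##
  Sales: 2 ##
  Finance: 1 #
  Design: 1 #
  Engineering: 1 #

Most common: HR (3 times)

HR (3 times)


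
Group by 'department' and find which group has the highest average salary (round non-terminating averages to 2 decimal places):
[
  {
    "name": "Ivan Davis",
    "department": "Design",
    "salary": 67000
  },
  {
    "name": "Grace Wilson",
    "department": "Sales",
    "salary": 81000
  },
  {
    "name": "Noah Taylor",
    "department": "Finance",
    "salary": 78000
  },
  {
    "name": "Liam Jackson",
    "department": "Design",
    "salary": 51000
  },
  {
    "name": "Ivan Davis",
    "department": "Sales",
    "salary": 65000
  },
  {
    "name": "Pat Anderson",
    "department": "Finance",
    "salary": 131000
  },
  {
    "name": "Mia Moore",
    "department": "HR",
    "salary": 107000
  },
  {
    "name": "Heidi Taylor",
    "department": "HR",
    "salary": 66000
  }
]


Group by: department

Groups:
  Design: 2 people, avg salary = 118000/2 = $59000
  Finance: 2 people, avg salary = 209000/2 = $104500
  HR: 2 people, avg salary = 173000/2 = $86500
  Sales: 2 people, avg salary = 146000/2 = $73000

Highest average salary: Finance ($104500)

Finance ($104500)


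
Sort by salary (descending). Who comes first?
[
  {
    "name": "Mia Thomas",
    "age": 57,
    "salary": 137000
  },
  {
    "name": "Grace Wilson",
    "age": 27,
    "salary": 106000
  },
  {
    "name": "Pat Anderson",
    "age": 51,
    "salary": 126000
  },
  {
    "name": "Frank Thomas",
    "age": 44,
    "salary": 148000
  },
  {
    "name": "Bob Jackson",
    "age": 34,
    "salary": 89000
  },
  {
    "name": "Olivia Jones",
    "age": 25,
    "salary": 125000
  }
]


Sort by: salary (descending)

Sorted order:
  1. Frank Thomas (salary = 148000)
  2. Mia Thomas (salary = 137000)
  3. Pat Anderson (salary = 126000)
  4. Olivia Jones (salary = 125000)
  5. Grace Wilson (salary = 106000)
  6. Bob Jackson (salary = 89000)

First: Frank Thomas

Frank Thomas


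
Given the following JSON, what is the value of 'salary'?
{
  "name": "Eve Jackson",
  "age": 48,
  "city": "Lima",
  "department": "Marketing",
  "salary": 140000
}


Looking up field 'salary'
Value: 140000

140000


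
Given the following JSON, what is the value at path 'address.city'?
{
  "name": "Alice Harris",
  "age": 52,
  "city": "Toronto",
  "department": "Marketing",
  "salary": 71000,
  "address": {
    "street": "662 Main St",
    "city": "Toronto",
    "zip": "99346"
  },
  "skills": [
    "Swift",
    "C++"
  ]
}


Query: address.city
Path: address -> city
Value: Toronto

Toronto


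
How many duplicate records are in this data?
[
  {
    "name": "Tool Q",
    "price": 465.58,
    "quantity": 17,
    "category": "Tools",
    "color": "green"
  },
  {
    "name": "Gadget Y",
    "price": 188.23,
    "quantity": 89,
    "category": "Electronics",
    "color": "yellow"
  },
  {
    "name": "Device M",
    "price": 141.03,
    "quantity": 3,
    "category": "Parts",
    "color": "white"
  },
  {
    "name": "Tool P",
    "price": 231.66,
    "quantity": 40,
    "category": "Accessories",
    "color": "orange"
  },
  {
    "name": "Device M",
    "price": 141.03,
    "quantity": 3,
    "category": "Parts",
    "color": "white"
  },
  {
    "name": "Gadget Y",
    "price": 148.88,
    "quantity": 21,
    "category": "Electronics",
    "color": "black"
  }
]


Checking 6 records for duplicates:

  Row 1: Tool Q ($465.58, qty 17)
  Row 2: Gadget Y ($188.23, qty 89)
  Row 3: Device M ($141.03, qty 3)
  Row 4: Tool P ($231.66, qty 40)
  Row 5: Device M ($141.03, qty 3) <-- DUPLICATE
  Row 6: Gadget Y ($148.88, qty 21)

Duplicates found: 1
Unique records: 5

1 duplicates, 5 unique


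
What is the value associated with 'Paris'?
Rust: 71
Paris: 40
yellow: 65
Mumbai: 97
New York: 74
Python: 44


Looking up key 'Paris'
Value: 40

40


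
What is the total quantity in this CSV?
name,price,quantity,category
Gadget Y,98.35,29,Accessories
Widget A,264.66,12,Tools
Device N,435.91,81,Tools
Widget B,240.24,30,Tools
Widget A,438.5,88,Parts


Computing total quantity:
Values: [29, 12, 81, 30, 88]
Sum = 240

240


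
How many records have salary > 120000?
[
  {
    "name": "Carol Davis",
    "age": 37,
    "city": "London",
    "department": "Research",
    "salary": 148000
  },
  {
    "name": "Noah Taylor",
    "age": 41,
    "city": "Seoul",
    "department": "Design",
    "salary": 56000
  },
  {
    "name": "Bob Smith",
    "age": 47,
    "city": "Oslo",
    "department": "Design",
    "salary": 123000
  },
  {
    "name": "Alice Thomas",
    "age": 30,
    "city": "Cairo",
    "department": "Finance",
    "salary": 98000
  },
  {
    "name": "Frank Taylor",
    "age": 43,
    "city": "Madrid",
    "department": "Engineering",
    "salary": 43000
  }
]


Data: 5 records
Condition: salary > 120000

Checking each record:
  Carol Davis: 148000 MATCH
  Noah Taylor: 56000
  Bob Smith: 123000 MATCH
  Alice Thomas: 98000
  Frank Taylor: 43000

Count: 2

2


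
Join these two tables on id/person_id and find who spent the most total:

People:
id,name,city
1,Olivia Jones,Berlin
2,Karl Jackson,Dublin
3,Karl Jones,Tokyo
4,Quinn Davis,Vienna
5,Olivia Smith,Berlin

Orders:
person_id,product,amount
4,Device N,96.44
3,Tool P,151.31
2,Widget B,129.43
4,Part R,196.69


Join on: people.id = orders.person_id

Joined rows:
  Quinn Davis (Vienna) bought Device N for $96.44
  Karl Jones (Tokyo) bought Tool P for $151.31
  Karl Jackson (Dublin) bought Widget B for $129.43
  Quinn Davis (Vienna) bought Part R for $196.69

Total per person:
  Quinn Davis: $293.13
  Karl Jones: $151.31
  Karl Jackson: $129.43

Top spender: Quinn Davis ($293.13)

Quinn Davis ($293.13)


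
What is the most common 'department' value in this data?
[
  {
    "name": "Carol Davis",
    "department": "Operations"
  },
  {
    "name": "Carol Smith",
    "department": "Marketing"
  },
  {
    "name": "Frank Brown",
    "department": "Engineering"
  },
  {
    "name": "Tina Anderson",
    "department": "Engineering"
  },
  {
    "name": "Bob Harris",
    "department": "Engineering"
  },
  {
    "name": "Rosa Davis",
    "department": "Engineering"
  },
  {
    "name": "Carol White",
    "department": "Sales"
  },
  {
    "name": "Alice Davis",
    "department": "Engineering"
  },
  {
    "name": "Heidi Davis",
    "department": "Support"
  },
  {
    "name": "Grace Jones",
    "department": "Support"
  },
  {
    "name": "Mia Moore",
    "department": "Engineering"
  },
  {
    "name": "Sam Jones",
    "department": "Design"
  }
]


Counting 'department' values across 12 records:

  Engineering: 6 ######
  Support: 2 ##
  Operations: 1 #
  Marketing: 1 #
  Sales: 1 #
  Design: 1 #

Most common: Engineering (6 times)

Engineering (6 times)


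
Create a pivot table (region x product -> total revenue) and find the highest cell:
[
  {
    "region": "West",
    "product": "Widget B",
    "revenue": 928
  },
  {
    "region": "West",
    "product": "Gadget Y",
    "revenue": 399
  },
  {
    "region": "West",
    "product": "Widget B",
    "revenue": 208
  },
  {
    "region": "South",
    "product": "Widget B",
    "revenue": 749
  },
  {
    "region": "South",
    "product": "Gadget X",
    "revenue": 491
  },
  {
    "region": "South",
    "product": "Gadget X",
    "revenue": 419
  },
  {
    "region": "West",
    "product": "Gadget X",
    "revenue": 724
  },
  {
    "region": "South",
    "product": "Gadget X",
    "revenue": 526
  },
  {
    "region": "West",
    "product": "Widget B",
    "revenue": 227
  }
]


Pivot: region (rows) x product (columns) -> total revenue

     Gadget X      Gadget Y      Widget B    
South         1436             0           749  
West           724           399          1363  

Highest: South / Gadget X = $1436

South / Gadget X = $1436


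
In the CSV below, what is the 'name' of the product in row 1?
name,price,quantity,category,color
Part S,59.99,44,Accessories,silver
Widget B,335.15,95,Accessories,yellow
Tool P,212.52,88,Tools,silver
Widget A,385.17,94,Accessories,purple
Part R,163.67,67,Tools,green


Query: Row 1 ('Part S'), column 'name'
Value: Part S

Part S


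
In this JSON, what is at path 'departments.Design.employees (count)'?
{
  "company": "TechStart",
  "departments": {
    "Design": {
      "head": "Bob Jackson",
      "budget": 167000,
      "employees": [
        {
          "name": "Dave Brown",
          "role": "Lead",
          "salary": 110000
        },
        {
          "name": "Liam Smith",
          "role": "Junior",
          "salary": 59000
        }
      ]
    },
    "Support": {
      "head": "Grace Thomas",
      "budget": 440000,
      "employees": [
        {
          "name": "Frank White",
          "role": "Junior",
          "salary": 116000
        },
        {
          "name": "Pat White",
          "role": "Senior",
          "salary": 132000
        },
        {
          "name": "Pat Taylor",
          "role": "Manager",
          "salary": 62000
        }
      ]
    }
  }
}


Path: departments.Design.employees (count)

Navigate:
  -> departments
  -> Design
  -> employees (array, length 2)

2


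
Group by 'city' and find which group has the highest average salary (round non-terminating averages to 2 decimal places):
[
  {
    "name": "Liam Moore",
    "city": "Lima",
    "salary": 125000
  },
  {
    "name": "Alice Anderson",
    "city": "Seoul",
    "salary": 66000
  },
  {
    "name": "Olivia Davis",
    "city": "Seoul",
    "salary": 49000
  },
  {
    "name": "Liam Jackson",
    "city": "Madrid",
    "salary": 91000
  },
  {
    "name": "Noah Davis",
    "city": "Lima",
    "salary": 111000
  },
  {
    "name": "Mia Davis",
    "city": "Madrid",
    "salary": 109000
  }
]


Group by: city

Groups:
  Lima: 2 people, avg salary = 236000/2 = $118000
  Madrid: 2 people, avg salary = 200000/2 = $100000
  Seoul: 2 people, avg salary = 115000/2 = $57500

Highest average salary: Lima ($118000)

Lima ($118000)


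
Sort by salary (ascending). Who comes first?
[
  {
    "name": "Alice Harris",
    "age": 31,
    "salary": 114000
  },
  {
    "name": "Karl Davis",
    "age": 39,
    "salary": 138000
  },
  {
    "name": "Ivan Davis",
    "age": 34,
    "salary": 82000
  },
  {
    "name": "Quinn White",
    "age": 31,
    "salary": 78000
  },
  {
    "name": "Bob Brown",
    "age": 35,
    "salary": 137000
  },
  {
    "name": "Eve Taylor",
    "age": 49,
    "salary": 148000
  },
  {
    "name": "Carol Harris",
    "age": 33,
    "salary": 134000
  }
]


Sort by: salary (ascending)

Sorted order:
  1. Quinn White (salary = 78000)
  2. Ivan Davis (salary = 82000)
  3. Alice Harris (salary = 114000)
  4. Carol Harris (salary = 134000)
  5. Bob Brown (salary = 137000)
  6. Karl Davis (salary = 138000)
  7. Eve Taylor (salary = 148000)

First: Quinn White

Quinn White


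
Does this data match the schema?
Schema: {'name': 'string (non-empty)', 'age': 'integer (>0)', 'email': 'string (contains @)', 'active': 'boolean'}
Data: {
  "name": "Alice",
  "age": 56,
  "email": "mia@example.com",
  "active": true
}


Validating each field against schema:
  name: OK (non-empty string)
  age: OK (positive integer)
  email: OK (string with @)
  active: OK (boolean)

Result: VALID

VALID


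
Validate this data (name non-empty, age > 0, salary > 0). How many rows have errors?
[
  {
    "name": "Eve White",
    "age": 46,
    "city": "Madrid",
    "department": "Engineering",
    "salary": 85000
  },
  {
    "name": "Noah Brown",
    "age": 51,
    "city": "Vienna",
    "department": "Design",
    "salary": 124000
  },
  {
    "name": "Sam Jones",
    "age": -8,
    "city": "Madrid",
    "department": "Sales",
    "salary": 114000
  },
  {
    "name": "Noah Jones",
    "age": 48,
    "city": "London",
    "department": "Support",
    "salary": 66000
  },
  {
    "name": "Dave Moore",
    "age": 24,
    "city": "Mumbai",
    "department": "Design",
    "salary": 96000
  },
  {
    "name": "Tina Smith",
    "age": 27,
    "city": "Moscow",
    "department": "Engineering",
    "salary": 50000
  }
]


Validating 6 records:
Rules: name non-empty, age > 0, salary > 0

  Row 1 (Eve White): OK
  Row 2 (Noah Brown): OK
  Row 3 (Sam Jones): negative age: -8
  Row 4 (Noah Jones): OK
  Row 5 (Dave Moore): OK
  Row 6 (Tina Smith): OK

Total errors: 1

1 errors


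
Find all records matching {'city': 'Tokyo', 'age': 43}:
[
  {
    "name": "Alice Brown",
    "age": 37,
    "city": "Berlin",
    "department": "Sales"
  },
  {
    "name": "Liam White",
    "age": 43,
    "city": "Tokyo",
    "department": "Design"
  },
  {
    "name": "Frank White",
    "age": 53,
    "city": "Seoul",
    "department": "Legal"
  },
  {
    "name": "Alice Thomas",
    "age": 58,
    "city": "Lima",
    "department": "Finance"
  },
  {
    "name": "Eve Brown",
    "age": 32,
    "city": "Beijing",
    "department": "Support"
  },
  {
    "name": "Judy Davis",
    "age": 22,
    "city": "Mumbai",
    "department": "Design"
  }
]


Search criteria: {'city': 'Tokyo', 'age': 43}

Checking 6 records:
  Alice Brown: {city: Berlin, age: 37}
  Liam White: {city: Tokyo, age: 43} <-- MATCH
  Frank White: {city: Seoul, age: 53}
  Alice Thomas: {city: Lima, age: 58}
  Eve Brown: {city: Beijing, age: 32}
  Judy Davis: {city: Mumbai, age: 22}

Matches: ["Liam White"]

["Liam White"]


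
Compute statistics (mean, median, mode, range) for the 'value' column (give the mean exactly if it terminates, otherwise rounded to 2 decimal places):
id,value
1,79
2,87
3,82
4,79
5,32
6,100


Data: [79, 87, 82, 79, 32, 100]
Count: 6
Sum: 459
Mean: 459/6 = 76.5
Sorted: [32, 79, 79, 82, 87, 100]
Median: 80.5
Mode: 79 (2 times)
Range: 100 - 32 = 68
Min: 32, Max: 100

mean=76.5, median=80.5, mode=79, range=68


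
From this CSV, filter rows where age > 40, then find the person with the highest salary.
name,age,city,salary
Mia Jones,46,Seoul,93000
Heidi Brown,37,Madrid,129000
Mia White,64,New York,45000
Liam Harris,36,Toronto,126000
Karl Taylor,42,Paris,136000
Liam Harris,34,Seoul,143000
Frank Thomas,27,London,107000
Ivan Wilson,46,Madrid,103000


Filter: age > 40
Sort by: salary (descending)

Filtered records (4):
  Karl Taylor, age 42, salary $136000
  Ivan Wilson, age 46, salary $103000
  Mia Jones, age 46, salary $93000
  Mia White, age 64, salary $45000

Highest salary: Karl Taylor ($136000)

Karl Taylor


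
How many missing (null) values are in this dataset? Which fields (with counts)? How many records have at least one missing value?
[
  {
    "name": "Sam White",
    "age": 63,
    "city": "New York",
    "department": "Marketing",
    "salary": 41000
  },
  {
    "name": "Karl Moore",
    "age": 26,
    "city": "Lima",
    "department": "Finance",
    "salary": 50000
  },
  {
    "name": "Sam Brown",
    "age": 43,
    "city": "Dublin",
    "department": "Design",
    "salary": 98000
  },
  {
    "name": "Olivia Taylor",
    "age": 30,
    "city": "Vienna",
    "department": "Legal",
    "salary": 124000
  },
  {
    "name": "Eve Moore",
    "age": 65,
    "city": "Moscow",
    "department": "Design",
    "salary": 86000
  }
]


Checking for missing (null) values in 5 records:

  Sam White: complete
  Karl Moore: complete
  Sam Brown: complete
  Olivia Taylor: complete
  Eve Moore: complete

Per field:
  name: 0 missing
  age: 0 missing
  city: 0 missing
  department: 0 missing
  salary: 0 missing

Total missing values: 0
Records with any missing: 0

0 missing values (none); 0 incomplete records


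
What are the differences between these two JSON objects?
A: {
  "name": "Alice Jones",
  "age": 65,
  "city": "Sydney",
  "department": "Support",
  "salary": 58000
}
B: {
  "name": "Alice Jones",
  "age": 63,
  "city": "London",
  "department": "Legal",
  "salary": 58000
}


Comparing each field (in key order):
  name: same
  age: DIFFERENT
  city: DIFFERENT
  department: DIFFERENT
  salary: same
Differences:
  age: 65 -> 63
  city: Sydney -> London
  department: Support -> Legal

3 field(s) changed

3 changes: age, city, department


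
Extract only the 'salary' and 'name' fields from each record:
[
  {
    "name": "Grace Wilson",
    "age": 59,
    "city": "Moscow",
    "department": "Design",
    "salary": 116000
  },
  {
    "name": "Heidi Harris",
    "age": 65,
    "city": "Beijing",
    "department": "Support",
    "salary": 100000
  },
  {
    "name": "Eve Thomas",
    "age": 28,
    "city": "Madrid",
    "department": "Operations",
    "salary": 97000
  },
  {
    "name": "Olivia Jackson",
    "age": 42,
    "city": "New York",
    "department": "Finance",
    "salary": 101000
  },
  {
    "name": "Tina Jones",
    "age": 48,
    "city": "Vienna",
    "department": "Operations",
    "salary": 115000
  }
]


Original: 5 records with fields: name, age, city, department, salary
Keep: ['salary', 'name']
Drop: ['age', 'city', 'department']
Result: 5 records, 2 fields each

[
  {
    "salary": 116000,
    "name": "Grace Wilson"
  },
  {
    "salary": 100000,
    "name": "Heidi Harris"
  },
  {
    "salary": 97000,
    "name": "Eve Thomas"
  },
  {
    "salary": 101000,
    "name": "Olivia Jackson"
  },
  {
    "salary": 115000,
    "name": "Tina Jones"
  }
]


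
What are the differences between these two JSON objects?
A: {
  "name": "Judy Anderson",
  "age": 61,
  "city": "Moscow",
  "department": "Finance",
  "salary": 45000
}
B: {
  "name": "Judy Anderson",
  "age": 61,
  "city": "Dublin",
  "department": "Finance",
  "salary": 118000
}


Comparing each field (in key order):
  name: same
  age: same
  city: DIFFERENT
  department: same
  salary: DIFFERENT
Differences:
  city: Moscow -> Dublin
  salary: 45000 -> 118000

2 field(s) changed

2 changes: city, salary


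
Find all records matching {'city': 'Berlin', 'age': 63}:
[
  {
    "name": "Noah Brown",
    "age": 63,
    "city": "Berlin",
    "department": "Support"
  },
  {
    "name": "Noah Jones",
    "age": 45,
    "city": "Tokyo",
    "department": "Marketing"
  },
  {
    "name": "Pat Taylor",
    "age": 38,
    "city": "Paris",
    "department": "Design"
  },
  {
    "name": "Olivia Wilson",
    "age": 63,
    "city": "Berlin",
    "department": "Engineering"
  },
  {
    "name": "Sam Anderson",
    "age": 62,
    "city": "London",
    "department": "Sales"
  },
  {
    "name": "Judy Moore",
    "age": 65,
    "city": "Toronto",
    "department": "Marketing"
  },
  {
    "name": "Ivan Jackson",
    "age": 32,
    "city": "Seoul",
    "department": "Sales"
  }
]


Search criteria: {'city': 'Berlin', 'age': 63}

Checking 7 records:
  Noah Brown: {city: Berlin, age: 63} <-- MATCH
  Noah Jones: {city: Tokyo, age: 45}
  Pat Taylor: {city: Paris, age: 38}
  Olivia Wilson: {city: Berlin, age: 63} <-- MATCH
  Sam Anderson: {city: London, age: 62}
  Judy Moore: {city: Toronto, age: 65}
  Ivan Jackson: {city: Seoul, age: 32}

Matches: ["Noah Brown", "Olivia Wilson"]

["Noah Brown", "Olivia Wilson"]


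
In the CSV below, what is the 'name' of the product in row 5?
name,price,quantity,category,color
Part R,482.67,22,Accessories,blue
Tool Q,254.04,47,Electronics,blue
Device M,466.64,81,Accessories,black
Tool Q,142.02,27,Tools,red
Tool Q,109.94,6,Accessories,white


Query: Row 5 ('Tool Q'), column 'name'
Value: Tool Q

Tool Q


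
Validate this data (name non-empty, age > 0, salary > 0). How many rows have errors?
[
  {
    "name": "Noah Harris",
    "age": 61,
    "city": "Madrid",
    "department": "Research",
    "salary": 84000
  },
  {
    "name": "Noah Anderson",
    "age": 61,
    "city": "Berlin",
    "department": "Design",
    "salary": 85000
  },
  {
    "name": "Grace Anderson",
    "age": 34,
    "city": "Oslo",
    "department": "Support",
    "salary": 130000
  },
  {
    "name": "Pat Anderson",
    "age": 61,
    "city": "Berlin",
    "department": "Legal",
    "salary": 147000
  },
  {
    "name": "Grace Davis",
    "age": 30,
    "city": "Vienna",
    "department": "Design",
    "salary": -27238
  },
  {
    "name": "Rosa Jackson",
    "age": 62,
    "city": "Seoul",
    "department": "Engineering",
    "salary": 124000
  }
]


Validating 6 records:
Rules: name non-empty, age > 0, salary > 0

  Row 1 (Noah Harris): OK
  Row 2 (Noah Anderson): OK
  Row 3 (Grace Anderson): OK
  Row 4 (Pat Anderson): OK
  Row 5 (Grace Davis): negative salary: -27238
  Row 6 (Rosa Jackson): OK

Total errors: 1

1 errors


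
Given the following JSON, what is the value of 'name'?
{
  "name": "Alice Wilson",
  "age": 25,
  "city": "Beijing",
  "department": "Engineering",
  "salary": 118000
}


Looking up field 'name'
Value: Alice Wilson

Alice Wilson


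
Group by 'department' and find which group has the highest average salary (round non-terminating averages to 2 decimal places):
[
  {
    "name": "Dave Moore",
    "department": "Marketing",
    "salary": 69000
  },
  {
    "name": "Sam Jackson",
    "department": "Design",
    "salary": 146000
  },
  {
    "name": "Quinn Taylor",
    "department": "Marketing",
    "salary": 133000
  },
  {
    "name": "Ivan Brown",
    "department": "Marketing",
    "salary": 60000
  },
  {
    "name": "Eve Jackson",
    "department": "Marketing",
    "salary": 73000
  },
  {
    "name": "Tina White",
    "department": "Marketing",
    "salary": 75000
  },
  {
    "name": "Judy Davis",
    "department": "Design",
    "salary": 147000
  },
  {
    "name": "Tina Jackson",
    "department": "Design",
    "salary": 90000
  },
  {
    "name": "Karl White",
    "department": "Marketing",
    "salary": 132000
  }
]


Group by: department

Groups:
  Design: 3 people, avg salary = 383000/3 ≈ $127666.67
  Marketing: 6 people, avg salary = 542000/6 ≈ $90333.33

Highest average salary: Design (≈$127666.67)

Design (≈$127666.67)
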